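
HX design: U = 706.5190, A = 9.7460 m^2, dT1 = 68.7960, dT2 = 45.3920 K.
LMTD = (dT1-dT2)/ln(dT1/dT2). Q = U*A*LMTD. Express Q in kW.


LMTD = 56.2854 K
Q = 706.5190 * 9.7460 * 56.2854 = 387566.0252 W = 387.5660 kW

387.5660 kW


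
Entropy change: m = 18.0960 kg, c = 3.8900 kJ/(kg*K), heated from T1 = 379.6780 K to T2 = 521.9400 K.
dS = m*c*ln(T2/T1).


T2/T1 = 1.3747
ln(T2/T1) = 0.3182
dS = 18.0960 * 3.8900 * 0.3182 = 22.4012 kJ/K

22.4012 kJ/K


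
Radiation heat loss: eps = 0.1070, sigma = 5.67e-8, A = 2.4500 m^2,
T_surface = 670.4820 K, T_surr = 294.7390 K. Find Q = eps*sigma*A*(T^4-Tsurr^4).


T^4 = 2.0209e+11
Tsurr^4 = 7.5466e+09
Q = 0.1070 * 5.67e-8 * 2.4500 * 1.9455e+11 = 2891.7002 W

2891.7002 W


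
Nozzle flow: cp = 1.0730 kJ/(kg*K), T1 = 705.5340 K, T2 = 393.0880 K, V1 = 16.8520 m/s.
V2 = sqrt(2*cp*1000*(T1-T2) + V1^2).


dT = 312.4460 K
2*cp*1000*dT = 670509.1160
V1^2 = 283.9899
V2 = sqrt(670793.1059) = 819.0196 m/s

819.0196 m/s


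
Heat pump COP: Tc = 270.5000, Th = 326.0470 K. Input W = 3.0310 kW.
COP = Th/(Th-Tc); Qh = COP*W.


COP = 326.0470 / 55.5470 = 5.8697
Qh = 5.8697 * 3.0310 = 17.7912 kW

COP = 5.8697, Qh = 17.7912 kW


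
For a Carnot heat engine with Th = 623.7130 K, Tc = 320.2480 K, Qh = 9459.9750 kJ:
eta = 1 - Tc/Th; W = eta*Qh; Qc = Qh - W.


eta = 1 - 320.2480/623.7130 = 0.4865
W = 0.4865 * 9459.9750 = 4602.7120 kJ
Qc = 9459.9750 - 4602.7120 = 4857.2630 kJ

eta = 48.6546%, W = 4602.7120 kJ, Qc = 4857.2630 kJ


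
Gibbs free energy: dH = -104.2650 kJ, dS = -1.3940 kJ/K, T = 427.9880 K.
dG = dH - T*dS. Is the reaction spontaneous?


T*dS = 427.9880 * -1.3940 = -596.6153 kJ
dG = -104.2650 + 596.6153 = 492.3503 kJ (non-spontaneous)

dG = 492.3503 kJ, non-spontaneous


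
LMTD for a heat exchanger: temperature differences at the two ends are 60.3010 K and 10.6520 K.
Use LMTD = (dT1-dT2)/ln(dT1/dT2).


dT1/dT2 = 5.6610
ln(dT1/dT2) = 1.7336
LMTD = 49.6490 / 1.7336 = 28.6392 K

28.6392 K


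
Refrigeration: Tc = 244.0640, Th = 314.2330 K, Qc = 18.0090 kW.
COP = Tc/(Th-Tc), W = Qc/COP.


COP = 244.0640 / 70.1690 = 3.4782
W = 18.0090 / 3.4782 = 5.1776 kW

COP = 3.4782, W = 5.1776 kW


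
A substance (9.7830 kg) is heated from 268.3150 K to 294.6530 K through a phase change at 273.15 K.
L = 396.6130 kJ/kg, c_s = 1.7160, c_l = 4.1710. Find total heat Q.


Q1 (sensible, solid) = 9.7830 * 1.7160 * 4.8350 = 81.1682 kJ
Q2 (latent) = 9.7830 * 396.6130 = 3880.0650 kJ
Q3 (sensible, liquid) = 9.7830 * 4.1710 * 21.5030 = 877.4276 kJ
Q_total = 4838.6608 kJ

4838.6608 kJ


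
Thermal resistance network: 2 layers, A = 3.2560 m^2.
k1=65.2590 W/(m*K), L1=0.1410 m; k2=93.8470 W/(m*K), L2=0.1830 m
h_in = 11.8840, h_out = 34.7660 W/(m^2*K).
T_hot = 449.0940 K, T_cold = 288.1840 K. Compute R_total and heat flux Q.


R_conv_in = 1/(11.8840*3.2560) = 0.0258
R_1 = 0.1410/(65.2590*3.2560) = 0.0007
R_2 = 0.1830/(93.8470*3.2560) = 0.0006
R_conv_out = 1/(34.7660*3.2560) = 0.0088
R_total = 0.0359 K/W
Q = 160.9100 / 0.0359 = 4477.1670 W

R_total = 0.0359 K/W, Q = 4477.1670 W


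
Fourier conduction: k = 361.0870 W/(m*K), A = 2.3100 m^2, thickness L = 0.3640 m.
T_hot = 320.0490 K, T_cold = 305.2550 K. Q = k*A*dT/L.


dT = 14.7940 K
Q = 361.0870 * 2.3100 * 14.7940 / 0.3640 = 33900.6530 W

33900.6530 W


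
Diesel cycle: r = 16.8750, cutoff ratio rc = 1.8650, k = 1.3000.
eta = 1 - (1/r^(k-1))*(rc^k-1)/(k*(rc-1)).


r^(k-1) = 2.3344
rc^k = 2.2484
eta = 0.5244 = 52.4405%

52.4405%


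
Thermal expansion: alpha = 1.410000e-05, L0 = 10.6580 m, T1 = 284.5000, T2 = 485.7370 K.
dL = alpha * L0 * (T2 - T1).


dT = 201.2370 K
dL = 1.410000e-05 * 10.6580 * 201.2370 = 0.030241 m
L_final = 10.688241 m

dL = 0.030241 m


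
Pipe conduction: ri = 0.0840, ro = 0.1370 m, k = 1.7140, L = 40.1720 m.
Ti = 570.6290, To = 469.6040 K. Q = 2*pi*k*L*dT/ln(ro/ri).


dT = 101.0250 K
ln(ro/ri) = 0.4892
Q = 2*pi*1.7140*40.1720*101.0250 / 0.4892 = 89348.7331 W

89348.7331 W


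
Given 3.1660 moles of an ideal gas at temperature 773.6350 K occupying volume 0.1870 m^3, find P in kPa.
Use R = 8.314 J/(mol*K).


P = nRT/V = 3.1660 * 8.314 * 773.6350 / 0.1870
= 20363.7164 / 0.1870 = 108896.8791 Pa = 108.8969 kPa

108.8969 kPa


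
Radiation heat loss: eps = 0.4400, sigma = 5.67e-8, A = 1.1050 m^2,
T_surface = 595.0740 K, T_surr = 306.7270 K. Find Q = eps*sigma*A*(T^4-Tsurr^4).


T^4 = 1.2540e+11
Tsurr^4 = 8.8513e+09
Q = 0.4400 * 5.67e-8 * 1.1050 * 1.1654e+11 = 3212.8519 W

3212.8519 W


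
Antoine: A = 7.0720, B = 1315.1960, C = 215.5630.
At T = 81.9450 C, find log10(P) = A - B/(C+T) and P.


C+T = 297.5080
B/(C+T) = 4.4207
log10(P) = 7.0720 - 4.4207 = 2.6513
P = 10^2.6513 = 448.0144 mmHg

448.0144 mmHg


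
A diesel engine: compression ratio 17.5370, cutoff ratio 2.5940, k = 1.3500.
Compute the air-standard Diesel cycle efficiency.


r^(k-1) = 2.7251
rc^k = 3.6213
eta = 0.5530 = 55.3004%

55.3004%


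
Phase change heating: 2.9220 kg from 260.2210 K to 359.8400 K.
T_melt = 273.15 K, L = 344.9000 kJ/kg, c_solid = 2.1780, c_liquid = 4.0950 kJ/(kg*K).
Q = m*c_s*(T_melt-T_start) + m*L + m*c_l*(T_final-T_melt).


Q1 (sensible, solid) = 2.9220 * 2.1780 * 12.9290 = 82.2817 kJ
Q2 (latent) = 2.9220 * 344.9000 = 1007.7978 kJ
Q3 (sensible, liquid) = 2.9220 * 4.0950 * 86.6900 = 1037.2970 kJ
Q_total = 2127.3765 kJ

2127.3765 kJ


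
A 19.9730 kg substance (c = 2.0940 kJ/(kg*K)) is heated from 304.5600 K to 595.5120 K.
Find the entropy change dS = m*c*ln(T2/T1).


T2/T1 = 1.9553
ln(T2/T1) = 0.6706
dS = 19.9730 * 2.0940 * 0.6706 = 28.0449 kJ/K

28.0449 kJ/K


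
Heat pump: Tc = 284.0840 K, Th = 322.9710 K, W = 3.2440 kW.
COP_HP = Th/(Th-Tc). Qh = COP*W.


COP = 322.9710 / 38.8870 = 8.3054
Qh = 8.3054 * 3.2440 = 26.9426 kW

COP = 8.3054, Qh = 26.9426 kW


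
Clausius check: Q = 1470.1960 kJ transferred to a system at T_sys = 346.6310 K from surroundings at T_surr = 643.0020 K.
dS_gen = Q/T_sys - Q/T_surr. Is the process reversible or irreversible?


dS_sys = 1470.1960/346.6310 = 4.2414 kJ/K
dS_surr = -1470.1960/643.0020 = -2.2865 kJ/K
dS_gen = 4.2414 - 2.2865 = 1.9549 kJ/K (irreversible)

dS_gen = 1.9549 kJ/K, irreversible


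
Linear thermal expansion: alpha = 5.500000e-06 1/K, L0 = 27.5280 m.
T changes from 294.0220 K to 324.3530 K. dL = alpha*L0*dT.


dT = 30.3310 K
dL = 5.500000e-06 * 27.5280 * 30.3310 = 0.004592 m
L_final = 27.532592 m

dL = 0.004592 m


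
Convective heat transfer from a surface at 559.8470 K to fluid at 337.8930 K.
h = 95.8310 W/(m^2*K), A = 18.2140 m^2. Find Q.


dT = 221.9540 K
Q = 95.8310 * 18.2140 * 221.9540 = 387413.1237 W

387413.1237 W


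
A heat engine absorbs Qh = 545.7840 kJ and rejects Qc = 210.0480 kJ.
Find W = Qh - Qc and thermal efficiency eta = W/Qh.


W = 545.7840 - 210.0480 = 335.7360 kJ
eta = 335.7360 / 545.7840 = 0.6151 = 61.5144%

W = 335.7360 kJ, eta = 61.5144%


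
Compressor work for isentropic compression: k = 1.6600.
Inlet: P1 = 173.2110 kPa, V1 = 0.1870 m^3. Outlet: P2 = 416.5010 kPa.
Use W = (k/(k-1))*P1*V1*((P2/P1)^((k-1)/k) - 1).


(k-1)/k = 0.3976
(P2/P1)^exp = 1.4174
W = 2.5152 * 173.2110 * 0.1870 * (1.4174 - 1) = 34.0058 kJ

34.0058 kJ


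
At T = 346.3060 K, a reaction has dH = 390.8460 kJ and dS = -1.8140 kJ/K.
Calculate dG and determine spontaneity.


T*dS = 346.3060 * -1.8140 = -628.1991 kJ
dG = 390.8460 + 628.1991 = 1019.0451 kJ (non-spontaneous)

dG = 1019.0451 kJ, non-spontaneous


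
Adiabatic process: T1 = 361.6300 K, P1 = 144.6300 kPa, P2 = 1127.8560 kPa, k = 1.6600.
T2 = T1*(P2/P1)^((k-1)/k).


(k-1)/k = 0.3976
(P2/P1)^exp = 2.2628
T2 = 361.6300 * 2.2628 = 818.3012 K

818.3012 K


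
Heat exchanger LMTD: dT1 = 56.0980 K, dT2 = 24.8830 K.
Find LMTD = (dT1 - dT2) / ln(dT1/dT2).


dT1/dT2 = 2.2545
ln(dT1/dT2) = 0.8129
LMTD = 31.2150 / 0.8129 = 38.3988 K

38.3988 K


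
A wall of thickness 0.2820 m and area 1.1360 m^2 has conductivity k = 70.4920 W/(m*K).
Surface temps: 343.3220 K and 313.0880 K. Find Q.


dT = 30.2340 K
Q = 70.4920 * 1.1360 * 30.2340 / 0.2820 = 8585.4817 W

8585.4817 W


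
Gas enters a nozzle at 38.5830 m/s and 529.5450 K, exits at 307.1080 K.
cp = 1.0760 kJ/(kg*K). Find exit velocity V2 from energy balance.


dT = 222.4370 K
2*cp*1000*dT = 478684.4240
V1^2 = 1488.6479
V2 = sqrt(480173.0719) = 692.9452 m/s

692.9452 m/s


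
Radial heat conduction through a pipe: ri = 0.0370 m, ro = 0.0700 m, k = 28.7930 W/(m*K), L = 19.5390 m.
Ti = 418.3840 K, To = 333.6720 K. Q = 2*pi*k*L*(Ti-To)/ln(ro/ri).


dT = 84.7120 K
ln(ro/ri) = 0.6376
Q = 2*pi*28.7930*19.5390*84.7120 / 0.6376 = 469657.4194 W

469657.4194 W


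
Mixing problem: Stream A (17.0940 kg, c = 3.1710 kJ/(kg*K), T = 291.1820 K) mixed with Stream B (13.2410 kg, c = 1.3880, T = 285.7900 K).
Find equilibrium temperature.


num = 21035.9357
den = 72.5836
Tf = 289.8167 K

289.8167 K


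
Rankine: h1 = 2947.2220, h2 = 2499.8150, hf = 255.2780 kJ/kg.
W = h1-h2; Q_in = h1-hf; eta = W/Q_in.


W = 447.4070 kJ/kg
Q_in = 2691.9440 kJ/kg
eta = 0.1662 = 16.6202%

eta = 16.6202%


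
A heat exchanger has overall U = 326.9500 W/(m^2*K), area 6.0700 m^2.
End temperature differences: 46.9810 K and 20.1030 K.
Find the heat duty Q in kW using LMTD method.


LMTD = 31.6631 K
Q = 326.9500 * 6.0700 * 31.6631 = 62838.1868 W = 62.8382 kW

62.8382 kW


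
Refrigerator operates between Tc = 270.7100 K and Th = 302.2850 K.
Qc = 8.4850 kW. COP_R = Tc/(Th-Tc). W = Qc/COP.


COP = 270.7100 / 31.5750 = 8.5736
W = 8.4850 / 8.5736 = 0.9897 kW

COP = 8.5736, W = 0.9897 kW


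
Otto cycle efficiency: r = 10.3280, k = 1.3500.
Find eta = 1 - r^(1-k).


r^(k-1) = 2.2642
eta = 1 - 1/2.2642 = 0.5583 = 55.8334%

55.8334%


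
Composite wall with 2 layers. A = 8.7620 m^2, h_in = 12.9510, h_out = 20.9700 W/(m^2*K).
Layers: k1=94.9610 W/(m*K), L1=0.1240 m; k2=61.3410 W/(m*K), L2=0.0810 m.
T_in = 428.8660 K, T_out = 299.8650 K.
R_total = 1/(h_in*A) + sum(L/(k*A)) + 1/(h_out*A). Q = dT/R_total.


R_conv_in = 1/(12.9510*8.7620) = 0.0088
R_1 = 0.1240/(94.9610*8.7620) = 0.0001
R_2 = 0.0810/(61.3410*8.7620) = 0.0002
R_conv_out = 1/(20.9700*8.7620) = 0.0054
R_total = 0.0146 K/W
Q = 129.0010 / 0.0146 = 8863.2343 W

R_total = 0.0146 K/W, Q = 8863.2343 W


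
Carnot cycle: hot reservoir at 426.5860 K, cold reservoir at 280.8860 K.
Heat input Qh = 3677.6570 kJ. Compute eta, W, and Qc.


eta = 1 - 280.8860/426.5860 = 0.3415
W = 0.3415 * 3677.6570 = 1256.0999 kJ
Qc = 3677.6570 - 1256.0999 = 2421.5571 kJ

eta = 34.1549%, W = 1256.0999 kJ, Qc = 2421.5571 kJ


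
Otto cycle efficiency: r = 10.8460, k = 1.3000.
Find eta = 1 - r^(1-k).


r^(k-1) = 2.0445
eta = 1 - 1/2.0445 = 0.5109 = 51.0876%

51.0876%


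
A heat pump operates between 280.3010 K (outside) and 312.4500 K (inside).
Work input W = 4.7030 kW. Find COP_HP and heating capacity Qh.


COP = 312.4500 / 32.1490 = 9.7188
Qh = 9.7188 * 4.7030 = 45.7076 kW

COP = 9.7188, Qh = 45.7076 kW


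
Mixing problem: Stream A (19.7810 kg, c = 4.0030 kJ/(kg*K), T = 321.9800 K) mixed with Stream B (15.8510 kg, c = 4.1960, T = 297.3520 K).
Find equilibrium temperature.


num = 45272.5710
den = 145.6941
Tf = 310.7371 K

310.7371 K


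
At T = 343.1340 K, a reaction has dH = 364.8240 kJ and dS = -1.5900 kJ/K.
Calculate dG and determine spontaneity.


T*dS = 343.1340 * -1.5900 = -545.5831 kJ
dG = 364.8240 + 545.5831 = 910.4071 kJ (non-spontaneous)

dG = 910.4071 kJ, non-spontaneous


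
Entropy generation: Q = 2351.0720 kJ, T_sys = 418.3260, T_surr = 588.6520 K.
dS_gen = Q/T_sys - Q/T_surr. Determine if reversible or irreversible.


dS_sys = 2351.0720/418.3260 = 5.6202 kJ/K
dS_surr = -2351.0720/588.6520 = -3.9940 kJ/K
dS_gen = 5.6202 - 3.9940 = 1.6262 kJ/K (irreversible)

dS_gen = 1.6262 kJ/K, irreversible


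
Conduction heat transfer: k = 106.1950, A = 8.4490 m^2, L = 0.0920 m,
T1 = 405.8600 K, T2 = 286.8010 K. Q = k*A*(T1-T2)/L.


dT = 119.0590 K
Q = 106.1950 * 8.4490 * 119.0590 / 0.0920 = 1161137.8511 W

1161137.8511 W


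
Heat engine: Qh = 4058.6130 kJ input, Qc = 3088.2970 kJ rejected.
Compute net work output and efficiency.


W = 4058.6130 - 3088.2970 = 970.3160 kJ
eta = 970.3160 / 4058.6130 = 0.2391 = 23.9076%

W = 970.3160 kJ, eta = 23.9076%


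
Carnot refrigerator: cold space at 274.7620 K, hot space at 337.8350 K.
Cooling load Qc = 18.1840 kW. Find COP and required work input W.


COP = 274.7620 / 63.0730 = 4.3563
W = 18.1840 / 4.3563 = 4.1742 kW

COP = 4.3563, W = 4.1742 kW


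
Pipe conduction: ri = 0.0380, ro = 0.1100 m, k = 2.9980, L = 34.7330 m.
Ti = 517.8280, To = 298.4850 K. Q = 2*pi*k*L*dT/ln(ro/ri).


dT = 219.3430 K
ln(ro/ri) = 1.0629
Q = 2*pi*2.9980*34.7330*219.3430 / 1.0629 = 135016.7136 W

135016.7136 W


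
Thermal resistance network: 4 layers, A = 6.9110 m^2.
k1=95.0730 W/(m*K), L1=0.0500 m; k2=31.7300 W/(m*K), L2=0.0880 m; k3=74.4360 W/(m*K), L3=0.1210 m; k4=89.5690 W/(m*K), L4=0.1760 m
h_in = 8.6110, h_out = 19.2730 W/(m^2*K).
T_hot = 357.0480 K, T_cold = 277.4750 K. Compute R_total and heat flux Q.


R_conv_in = 1/(8.6110*6.9110) = 0.0168
R_1 = 0.0500/(95.0730*6.9110) = 7.6098e-05
R_2 = 0.0880/(31.7300*6.9110) = 0.0004
R_3 = 0.1210/(74.4360*6.9110) = 0.0002
R_4 = 0.1760/(89.5690*6.9110) = 0.0003
R_conv_out = 1/(19.2730*6.9110) = 0.0075
R_total = 0.0253 K/W
Q = 79.5730 / 0.0253 = 3144.1327 W

R_total = 0.0253 K/W, Q = 3144.1327 W


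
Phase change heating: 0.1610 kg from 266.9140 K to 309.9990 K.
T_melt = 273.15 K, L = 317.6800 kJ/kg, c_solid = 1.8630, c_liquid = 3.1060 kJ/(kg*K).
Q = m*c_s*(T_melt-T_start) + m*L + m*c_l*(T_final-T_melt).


Q1 (sensible, solid) = 0.1610 * 1.8630 * 6.2360 = 1.8704 kJ
Q2 (latent) = 0.1610 * 317.6800 = 51.1465 kJ
Q3 (sensible, liquid) = 0.1610 * 3.1060 * 36.8490 = 18.4269 kJ
Q_total = 71.4439 kJ

71.4439 kJ


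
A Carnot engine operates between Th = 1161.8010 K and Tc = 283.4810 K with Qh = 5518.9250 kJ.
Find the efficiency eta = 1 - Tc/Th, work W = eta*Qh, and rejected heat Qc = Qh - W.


eta = 1 - 283.4810/1161.8010 = 0.7560
W = 0.7560 * 5518.9250 = 4172.2999 kJ
Qc = 5518.9250 - 4172.2999 = 1346.6251 kJ

eta = 75.5999%, W = 4172.2999 kJ, Qc = 1346.6251 kJ


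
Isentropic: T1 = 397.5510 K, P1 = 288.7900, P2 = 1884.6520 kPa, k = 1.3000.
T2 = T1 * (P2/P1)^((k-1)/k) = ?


(k-1)/k = 0.2308
(P2/P1)^exp = 1.5417
T2 = 397.5510 * 1.5417 = 612.8988 K

612.8988 K


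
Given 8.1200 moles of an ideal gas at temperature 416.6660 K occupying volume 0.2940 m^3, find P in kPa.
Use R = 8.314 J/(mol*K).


P = nRT/V = 8.1200 * 8.314 * 416.6660 / 0.2940
= 28128.9883 / 0.2940 = 95676.8310 Pa = 95.6768 kPa

95.6768 kPa


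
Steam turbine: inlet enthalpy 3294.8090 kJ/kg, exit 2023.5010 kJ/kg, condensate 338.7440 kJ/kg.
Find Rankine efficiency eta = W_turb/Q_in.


W = 1271.3080 kJ/kg
Q_in = 2956.0650 kJ/kg
eta = 0.4301 = 43.0068%

eta = 43.0068%


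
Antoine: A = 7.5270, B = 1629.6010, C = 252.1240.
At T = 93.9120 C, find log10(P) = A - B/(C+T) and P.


C+T = 346.0360
B/(C+T) = 4.7093
log10(P) = 7.5270 - 4.7093 = 2.8177
P = 10^2.8177 = 657.1439 mmHg

657.1439 mmHg


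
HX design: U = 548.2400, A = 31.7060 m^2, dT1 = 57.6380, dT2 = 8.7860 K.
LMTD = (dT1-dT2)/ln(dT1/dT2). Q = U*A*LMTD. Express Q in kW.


LMTD = 25.9710 K
Q = 548.2400 * 31.7060 * 25.9710 = 451440.5079 W = 451.4405 kW

451.4405 kW


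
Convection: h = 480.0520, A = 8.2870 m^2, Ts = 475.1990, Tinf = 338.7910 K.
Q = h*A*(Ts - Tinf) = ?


dT = 136.4080 K
Q = 480.0520 * 8.2870 * 136.4080 = 542657.0676 W

542657.0676 W


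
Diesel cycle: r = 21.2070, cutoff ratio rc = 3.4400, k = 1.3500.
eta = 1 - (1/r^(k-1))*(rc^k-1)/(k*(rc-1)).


r^(k-1) = 2.9125
rc^k = 5.3010
eta = 0.5517 = 55.1695%

55.1695%


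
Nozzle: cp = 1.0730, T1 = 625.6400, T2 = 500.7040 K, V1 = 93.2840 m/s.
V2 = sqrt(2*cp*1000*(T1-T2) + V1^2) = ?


dT = 124.9360 K
2*cp*1000*dT = 268112.6560
V1^2 = 8701.9047
V2 = sqrt(276814.5607) = 526.1317 m/s

526.1317 m/s


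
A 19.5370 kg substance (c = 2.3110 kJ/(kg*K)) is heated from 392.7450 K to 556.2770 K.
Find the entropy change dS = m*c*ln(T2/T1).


T2/T1 = 1.4164
ln(T2/T1) = 0.3481
dS = 19.5370 * 2.3110 * 0.3481 = 15.7170 kJ/K

15.7170 kJ/K


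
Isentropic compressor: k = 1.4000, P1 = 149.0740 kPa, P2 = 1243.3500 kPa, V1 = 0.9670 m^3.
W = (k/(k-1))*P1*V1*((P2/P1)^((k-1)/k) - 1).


(k-1)/k = 0.2857
(P2/P1)^exp = 1.8331
W = 3.5000 * 149.0740 * 0.9670 * (1.8331 - 1) = 420.3574 kJ

420.3574 kJ


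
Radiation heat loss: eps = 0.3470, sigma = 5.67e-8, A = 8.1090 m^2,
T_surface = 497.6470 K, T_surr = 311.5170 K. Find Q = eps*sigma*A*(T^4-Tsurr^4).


T^4 = 6.1332e+10
Tsurr^4 = 9.4173e+09
Q = 0.3470 * 5.67e-8 * 8.1090 * 5.1914e+10 = 8282.6293 W

8282.6293 W


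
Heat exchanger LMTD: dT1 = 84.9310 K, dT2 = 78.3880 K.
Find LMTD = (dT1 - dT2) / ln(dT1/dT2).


dT1/dT2 = 1.0835
ln(dT1/dT2) = 0.0802
LMTD = 6.5430 / 0.0802 = 81.6158 K

81.6158 K


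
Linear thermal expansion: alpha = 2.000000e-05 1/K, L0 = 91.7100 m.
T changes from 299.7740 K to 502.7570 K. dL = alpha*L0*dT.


dT = 202.9830 K
dL = 2.000000e-05 * 91.7100 * 202.9830 = 0.372311 m
L_final = 92.082311 m

dL = 0.372311 m


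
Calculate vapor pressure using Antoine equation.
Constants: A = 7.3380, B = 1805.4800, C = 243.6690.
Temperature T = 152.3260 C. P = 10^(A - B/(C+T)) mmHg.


C+T = 395.9950
B/(C+T) = 4.5594
log10(P) = 7.3380 - 4.5594 = 2.7786
P = 10^2.7786 = 600.6888 mmHg

600.6888 mmHg


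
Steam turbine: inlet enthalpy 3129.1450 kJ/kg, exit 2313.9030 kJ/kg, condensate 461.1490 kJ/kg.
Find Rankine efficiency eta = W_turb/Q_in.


W = 815.2420 kJ/kg
Q_in = 2667.9960 kJ/kg
eta = 0.3056 = 30.5563%

eta = 30.5563%


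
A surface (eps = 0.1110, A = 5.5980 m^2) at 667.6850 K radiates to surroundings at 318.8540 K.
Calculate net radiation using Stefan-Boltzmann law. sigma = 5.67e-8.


T^4 = 1.9874e+11
Tsurr^4 = 1.0336e+10
Q = 0.1110 * 5.67e-8 * 5.5980 * 1.8840e+11 = 6637.8814 W

6637.8814 W


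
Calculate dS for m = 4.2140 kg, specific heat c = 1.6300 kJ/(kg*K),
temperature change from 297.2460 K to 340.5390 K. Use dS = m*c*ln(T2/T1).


T2/T1 = 1.1456
ln(T2/T1) = 0.1360
dS = 4.2140 * 1.6300 * 0.1360 = 0.9340 kJ/K

0.9340 kJ/K


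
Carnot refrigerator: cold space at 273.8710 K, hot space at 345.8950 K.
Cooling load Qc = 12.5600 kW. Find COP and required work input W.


COP = 273.8710 / 72.0240 = 3.8025
W = 12.5600 / 3.8025 = 3.3031 kW

COP = 3.8025, W = 3.3031 kW


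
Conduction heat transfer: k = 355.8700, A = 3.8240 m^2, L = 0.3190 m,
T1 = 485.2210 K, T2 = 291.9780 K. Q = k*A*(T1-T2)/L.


dT = 193.2430 K
Q = 355.8700 * 3.8240 * 193.2430 / 0.3190 = 824370.3249 W

824370.3249 W


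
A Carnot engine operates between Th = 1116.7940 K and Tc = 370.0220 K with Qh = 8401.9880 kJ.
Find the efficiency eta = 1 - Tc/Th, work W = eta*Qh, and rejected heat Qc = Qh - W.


eta = 1 - 370.0220/1116.7940 = 0.6687
W = 0.6687 * 8401.9880 = 5618.1976 kJ
Qc = 8401.9880 - 5618.1976 = 2783.7904 kJ

eta = 66.8675%, W = 5618.1976 kJ, Qc = 2783.7904 kJ


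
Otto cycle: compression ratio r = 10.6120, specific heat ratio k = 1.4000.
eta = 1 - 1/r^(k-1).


r^(k-1) = 2.5723
eta = 1 - 1/2.5723 = 0.6112 = 61.1240%

61.1240%


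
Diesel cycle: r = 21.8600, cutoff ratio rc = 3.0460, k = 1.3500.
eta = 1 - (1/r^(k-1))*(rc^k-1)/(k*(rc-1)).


r^(k-1) = 2.9436
rc^k = 4.4982
eta = 0.5697 = 56.9748%

56.9748%


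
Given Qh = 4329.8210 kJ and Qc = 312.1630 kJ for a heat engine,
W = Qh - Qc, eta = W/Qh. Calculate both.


W = 4329.8210 - 312.1630 = 4017.6580 kJ
eta = 4017.6580 / 4329.8210 = 0.9279 = 92.7904%

W = 4017.6580 kJ, eta = 92.7904%


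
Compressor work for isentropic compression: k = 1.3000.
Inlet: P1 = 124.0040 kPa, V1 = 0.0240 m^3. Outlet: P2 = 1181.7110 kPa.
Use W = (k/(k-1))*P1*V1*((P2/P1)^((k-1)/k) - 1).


(k-1)/k = 0.2308
(P2/P1)^exp = 1.6824
W = 4.3333 * 124.0040 * 0.0240 * (1.6824 - 1) = 8.8011 kJ

8.8011 kJ


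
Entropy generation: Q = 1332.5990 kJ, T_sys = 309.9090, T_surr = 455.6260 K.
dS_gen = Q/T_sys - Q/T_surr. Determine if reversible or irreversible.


dS_sys = 1332.5990/309.9090 = 4.3000 kJ/K
dS_surr = -1332.5990/455.6260 = -2.9248 kJ/K
dS_gen = 4.3000 - 2.9248 = 1.3752 kJ/K (irreversible)

dS_gen = 1.3752 kJ/K, irreversible


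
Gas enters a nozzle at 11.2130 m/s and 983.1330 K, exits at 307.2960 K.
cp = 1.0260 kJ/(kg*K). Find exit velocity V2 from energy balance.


dT = 675.8370 K
2*cp*1000*dT = 1386817.5240
V1^2 = 125.7314
V2 = sqrt(1386943.2554) = 1177.6856 m/s

1177.6856 m/s


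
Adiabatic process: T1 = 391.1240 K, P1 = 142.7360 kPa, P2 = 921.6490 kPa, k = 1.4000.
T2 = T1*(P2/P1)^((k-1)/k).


(k-1)/k = 0.2857
(P2/P1)^exp = 1.7039
T2 = 391.1240 * 1.7039 = 666.4264 K

666.4264 K


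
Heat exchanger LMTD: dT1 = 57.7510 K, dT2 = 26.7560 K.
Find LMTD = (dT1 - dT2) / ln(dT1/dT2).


dT1/dT2 = 2.1584
ln(dT1/dT2) = 0.7694
LMTD = 30.9950 / 0.7694 = 40.2856 K

40.2856 K


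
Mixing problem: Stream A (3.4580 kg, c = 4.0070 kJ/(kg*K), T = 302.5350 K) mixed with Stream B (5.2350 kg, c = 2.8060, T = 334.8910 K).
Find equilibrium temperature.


num = 9111.3385
den = 28.5456
Tf = 319.1852 K

319.1852 K


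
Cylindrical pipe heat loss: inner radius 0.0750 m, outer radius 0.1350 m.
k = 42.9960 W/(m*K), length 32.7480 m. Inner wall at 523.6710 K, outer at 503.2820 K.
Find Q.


dT = 20.3890 K
ln(ro/ri) = 0.5878
Q = 2*pi*42.9960*32.7480*20.3890 / 0.5878 = 306880.2230 W

306880.2230 W


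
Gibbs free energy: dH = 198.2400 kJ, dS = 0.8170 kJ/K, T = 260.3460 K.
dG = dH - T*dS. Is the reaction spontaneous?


T*dS = 260.3460 * 0.8170 = 212.7027 kJ
dG = 198.2400 - 212.7027 = -14.4627 kJ (spontaneous)

dG = -14.4627 kJ, spontaneous


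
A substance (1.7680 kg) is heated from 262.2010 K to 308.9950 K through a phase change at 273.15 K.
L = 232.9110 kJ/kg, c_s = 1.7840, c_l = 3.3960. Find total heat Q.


Q1 (sensible, solid) = 1.7680 * 1.7840 * 10.9490 = 34.5344 kJ
Q2 (latent) = 1.7680 * 232.9110 = 411.7866 kJ
Q3 (sensible, liquid) = 1.7680 * 3.3960 * 35.8450 = 215.2180 kJ
Q_total = 661.5390 kJ

661.5390 kJ


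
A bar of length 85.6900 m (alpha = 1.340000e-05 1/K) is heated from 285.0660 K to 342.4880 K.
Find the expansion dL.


dT = 57.4220 K
dL = 1.340000e-05 * 85.6900 * 57.4220 = 0.065935 m
L_final = 85.755935 m

dL = 0.065935 m


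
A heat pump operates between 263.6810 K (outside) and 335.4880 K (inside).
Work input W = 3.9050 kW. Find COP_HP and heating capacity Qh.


COP = 335.4880 / 71.8070 = 4.6721
Qh = 4.6721 * 3.9050 = 18.2445 kW

COP = 4.6721, Qh = 18.2445 kW


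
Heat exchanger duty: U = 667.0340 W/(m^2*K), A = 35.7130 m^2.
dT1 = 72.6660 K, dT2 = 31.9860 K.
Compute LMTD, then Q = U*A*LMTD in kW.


LMTD = 49.5750 K
Q = 667.0340 * 35.7130 * 49.5750 = 1180964.4188 W = 1180.9644 kW

1180.9644 kW


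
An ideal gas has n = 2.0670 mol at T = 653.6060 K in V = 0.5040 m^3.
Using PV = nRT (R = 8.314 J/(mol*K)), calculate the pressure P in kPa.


P = nRT/V = 2.0670 * 8.314 * 653.6060 / 0.5040
= 11232.2439 / 0.5040 = 22286.1983 Pa = 22.2862 kPa

22.2862 kPa


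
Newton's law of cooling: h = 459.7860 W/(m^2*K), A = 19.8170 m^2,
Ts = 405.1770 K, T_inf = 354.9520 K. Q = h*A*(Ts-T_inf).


dT = 50.2250 K
Q = 459.7860 * 19.8170 * 50.2250 = 457629.0634 W

457629.0634 W


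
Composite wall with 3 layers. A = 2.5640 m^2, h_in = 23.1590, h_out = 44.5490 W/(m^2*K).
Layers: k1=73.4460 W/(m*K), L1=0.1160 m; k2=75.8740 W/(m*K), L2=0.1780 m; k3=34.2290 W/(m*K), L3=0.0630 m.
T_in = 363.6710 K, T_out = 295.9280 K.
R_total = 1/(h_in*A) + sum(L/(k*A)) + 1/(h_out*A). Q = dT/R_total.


R_conv_in = 1/(23.1590*2.5640) = 0.0168
R_1 = 0.1160/(73.4460*2.5640) = 0.0006
R_2 = 0.1780/(75.8740*2.5640) = 0.0009
R_3 = 0.0630/(34.2290*2.5640) = 0.0007
R_conv_out = 1/(44.5490*2.5640) = 0.0088
R_total = 0.0278 K/W
Q = 67.7430 / 0.0278 = 2432.9184 W

R_total = 0.0278 K/W, Q = 2432.9184 W


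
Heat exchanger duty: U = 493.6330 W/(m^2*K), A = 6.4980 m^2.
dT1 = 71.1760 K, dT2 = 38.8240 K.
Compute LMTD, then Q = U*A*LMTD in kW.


LMTD = 53.3758 K
Q = 493.6330 * 6.4980 * 53.3758 = 171209.7568 W = 171.2098 kW

171.2098 kW


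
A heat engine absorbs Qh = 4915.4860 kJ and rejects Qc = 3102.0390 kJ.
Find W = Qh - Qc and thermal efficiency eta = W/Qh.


W = 4915.4860 - 3102.0390 = 1813.4470 kJ
eta = 1813.4470 / 4915.4860 = 0.3689 = 36.8925%

W = 1813.4470 kJ, eta = 36.8925%


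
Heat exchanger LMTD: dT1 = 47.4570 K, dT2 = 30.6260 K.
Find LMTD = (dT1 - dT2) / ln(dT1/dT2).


dT1/dT2 = 1.5496
ln(dT1/dT2) = 0.4380
LMTD = 16.8310 / 0.4380 = 38.4292 K

38.4292 K


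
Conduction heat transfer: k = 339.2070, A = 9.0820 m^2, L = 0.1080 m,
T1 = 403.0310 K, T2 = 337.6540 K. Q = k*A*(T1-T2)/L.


dT = 65.3770 K
Q = 339.2070 * 9.0820 * 65.3770 / 0.1080 = 1864865.5917 W

1864865.5917 W


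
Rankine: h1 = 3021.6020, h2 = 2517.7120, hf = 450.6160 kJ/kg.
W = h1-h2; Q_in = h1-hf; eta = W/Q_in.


W = 503.8900 kJ/kg
Q_in = 2570.9860 kJ/kg
eta = 0.1960 = 19.5991%

eta = 19.5991%


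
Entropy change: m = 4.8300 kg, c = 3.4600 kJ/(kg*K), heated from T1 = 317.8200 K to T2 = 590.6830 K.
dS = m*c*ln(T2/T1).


T2/T1 = 1.8585
ln(T2/T1) = 0.6198
dS = 4.8300 * 3.4600 * 0.6198 = 10.3579 kJ/K

10.3579 kJ/K


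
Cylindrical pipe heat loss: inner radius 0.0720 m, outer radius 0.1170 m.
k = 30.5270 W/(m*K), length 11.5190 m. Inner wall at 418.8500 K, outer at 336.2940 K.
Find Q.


dT = 82.5560 K
ln(ro/ri) = 0.4855
Q = 2*pi*30.5270*11.5190*82.5560 / 0.4855 = 375691.3450 W

375691.3450 W


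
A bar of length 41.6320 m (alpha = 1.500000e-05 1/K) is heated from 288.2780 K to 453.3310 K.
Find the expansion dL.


dT = 165.0530 K
dL = 1.500000e-05 * 41.6320 * 165.0530 = 0.103072 m
L_final = 41.735072 m

dL = 0.103072 m


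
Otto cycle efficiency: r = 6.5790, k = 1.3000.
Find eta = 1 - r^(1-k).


r^(k-1) = 1.7597
eta = 1 - 1/1.7597 = 0.4317 = 43.1734%

43.1734%


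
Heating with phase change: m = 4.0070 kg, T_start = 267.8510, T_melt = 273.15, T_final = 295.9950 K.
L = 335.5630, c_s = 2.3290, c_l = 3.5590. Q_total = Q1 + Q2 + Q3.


Q1 (sensible, solid) = 4.0070 * 2.3290 * 5.2990 = 49.4519 kJ
Q2 (latent) = 4.0070 * 335.5630 = 1344.6009 kJ
Q3 (sensible, liquid) = 4.0070 * 3.5590 * 22.8450 = 325.7906 kJ
Q_total = 1719.8434 kJ

1719.8434 kJ


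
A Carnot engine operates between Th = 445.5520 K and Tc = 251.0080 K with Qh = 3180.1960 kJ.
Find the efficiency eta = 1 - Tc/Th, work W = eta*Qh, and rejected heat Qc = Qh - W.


eta = 1 - 251.0080/445.5520 = 0.4366
W = 0.4366 * 3180.1960 = 1388.5878 kJ
Qc = 3180.1960 - 1388.5878 = 1791.6082 kJ

eta = 43.6636%, W = 1388.5878 kJ, Qc = 1791.6082 kJ


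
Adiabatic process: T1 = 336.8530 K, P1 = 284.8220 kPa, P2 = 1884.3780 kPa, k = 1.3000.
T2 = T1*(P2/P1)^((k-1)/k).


(k-1)/k = 0.2308
(P2/P1)^exp = 1.5466
T2 = 336.8530 * 1.5466 = 520.9648 K

520.9648 K


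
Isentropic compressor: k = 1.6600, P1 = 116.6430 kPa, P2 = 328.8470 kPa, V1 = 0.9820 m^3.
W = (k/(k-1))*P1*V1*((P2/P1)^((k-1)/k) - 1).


(k-1)/k = 0.3976
(P2/P1)^exp = 1.5100
W = 2.5152 * 116.6430 * 0.9820 * (1.5100 - 1) = 146.9204 kJ

146.9204 kJ


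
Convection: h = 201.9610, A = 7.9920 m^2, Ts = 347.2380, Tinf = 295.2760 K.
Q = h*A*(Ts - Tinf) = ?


dT = 51.9620 K
Q = 201.9610 * 7.9920 * 51.9620 = 83870.4255 W

83870.4255 W


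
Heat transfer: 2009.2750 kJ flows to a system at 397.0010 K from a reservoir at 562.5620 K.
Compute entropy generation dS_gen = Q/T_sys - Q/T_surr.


dS_sys = 2009.2750/397.0010 = 5.0611 kJ/K
dS_surr = -2009.2750/562.5620 = -3.5717 kJ/K
dS_gen = 5.0611 - 3.5717 = 1.4895 kJ/K (irreversible)

dS_gen = 1.4895 kJ/K, irreversible


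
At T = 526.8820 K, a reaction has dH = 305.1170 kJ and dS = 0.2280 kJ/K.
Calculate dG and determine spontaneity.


T*dS = 526.8820 * 0.2280 = 120.1291 kJ
dG = 305.1170 - 120.1291 = 184.9879 kJ (non-spontaneous)

dG = 184.9879 kJ, non-spontaneous


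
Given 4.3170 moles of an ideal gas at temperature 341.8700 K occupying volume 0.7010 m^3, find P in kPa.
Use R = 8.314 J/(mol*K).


P = nRT/V = 4.3170 * 8.314 * 341.8700 / 0.7010
= 12270.2401 / 0.7010 = 17503.9088 Pa = 17.5039 kPa

17.5039 kPa


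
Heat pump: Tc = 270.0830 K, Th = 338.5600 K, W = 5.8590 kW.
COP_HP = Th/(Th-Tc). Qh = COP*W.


COP = 338.5600 / 68.4770 = 4.9441
Qh = 4.9441 * 5.8590 = 28.9677 kW

COP = 4.9441, Qh = 28.9677 kW


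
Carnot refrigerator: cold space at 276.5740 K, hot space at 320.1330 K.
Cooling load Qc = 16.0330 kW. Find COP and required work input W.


COP = 276.5740 / 43.5590 = 6.3494
W = 16.0330 / 6.3494 = 2.5251 kW

COP = 6.3494, W = 2.5251 kW


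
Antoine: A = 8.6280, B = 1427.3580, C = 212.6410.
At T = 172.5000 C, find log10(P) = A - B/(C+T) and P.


C+T = 385.1410
B/(C+T) = 3.7061
log10(P) = 8.6280 - 3.7061 = 4.9219
P = 10^4.9219 = 83547.5867 mmHg

83547.5867 mmHg


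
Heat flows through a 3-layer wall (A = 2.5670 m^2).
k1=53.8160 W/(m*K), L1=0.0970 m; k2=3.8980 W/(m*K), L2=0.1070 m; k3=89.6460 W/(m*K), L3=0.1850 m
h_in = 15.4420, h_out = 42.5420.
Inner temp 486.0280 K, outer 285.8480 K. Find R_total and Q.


R_conv_in = 1/(15.4420*2.5670) = 0.0252
R_1 = 0.0970/(53.8160*2.5670) = 0.0007
R_2 = 0.1070/(3.8980*2.5670) = 0.0107
R_3 = 0.1850/(89.6460*2.5670) = 0.0008
R_conv_out = 1/(42.5420*2.5670) = 0.0092
R_total = 0.0466 K/W
Q = 200.1800 / 0.0466 = 4297.1983 W

R_total = 0.0466 K/W, Q = 4297.1983 W


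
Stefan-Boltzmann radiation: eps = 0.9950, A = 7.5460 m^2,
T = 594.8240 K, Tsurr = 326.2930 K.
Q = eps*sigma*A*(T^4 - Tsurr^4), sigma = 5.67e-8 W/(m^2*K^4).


T^4 = 1.2519e+11
Tsurr^4 = 1.1335e+10
Q = 0.9950 * 5.67e-8 * 7.5460 * 1.1385e+11 = 48468.1933 W

48468.1933 W


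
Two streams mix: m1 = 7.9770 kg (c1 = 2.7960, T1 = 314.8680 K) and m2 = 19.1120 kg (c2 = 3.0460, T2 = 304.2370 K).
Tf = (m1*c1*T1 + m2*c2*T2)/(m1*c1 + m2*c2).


num = 24733.9221
den = 80.5188
Tf = 307.1818 K

307.1818 K


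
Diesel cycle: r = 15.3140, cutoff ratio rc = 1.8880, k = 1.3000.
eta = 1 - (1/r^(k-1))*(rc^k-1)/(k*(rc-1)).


r^(k-1) = 2.2674
rc^k = 2.2846
eta = 0.5092 = 50.9237%

50.9237%


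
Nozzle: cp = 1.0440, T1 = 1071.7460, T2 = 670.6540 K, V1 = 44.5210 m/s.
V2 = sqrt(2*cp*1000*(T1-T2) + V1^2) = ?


dT = 401.0920 K
2*cp*1000*dT = 837480.0960
V1^2 = 1982.1194
V2 = sqrt(839462.2154) = 916.2217 m/s

916.2217 m/s


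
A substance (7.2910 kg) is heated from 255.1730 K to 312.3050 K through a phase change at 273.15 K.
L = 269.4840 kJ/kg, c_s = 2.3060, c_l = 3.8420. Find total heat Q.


Q1 (sensible, solid) = 7.2910 * 2.3060 * 17.9770 = 302.2481 kJ
Q2 (latent) = 7.2910 * 269.4840 = 1964.8078 kJ
Q3 (sensible, liquid) = 7.2910 * 3.8420 * 39.1550 = 1096.8107 kJ
Q_total = 3363.8667 kJ

3363.8667 kJ


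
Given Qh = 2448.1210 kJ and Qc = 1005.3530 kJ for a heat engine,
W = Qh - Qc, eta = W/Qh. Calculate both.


W = 2448.1210 - 1005.3530 = 1442.7680 kJ
eta = 1442.7680 / 2448.1210 = 0.5893 = 58.9337%

W = 1442.7680 kJ, eta = 58.9337%


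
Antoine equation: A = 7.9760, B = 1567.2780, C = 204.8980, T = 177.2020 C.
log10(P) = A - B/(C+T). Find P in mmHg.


C+T = 382.1000
B/(C+T) = 4.1017
log10(P) = 7.9760 - 4.1017 = 3.8743
P = 10^3.8743 = 7486.0335 mmHg

7486.0335 mmHg


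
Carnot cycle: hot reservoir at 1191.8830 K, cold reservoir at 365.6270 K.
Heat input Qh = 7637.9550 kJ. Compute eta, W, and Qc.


eta = 1 - 365.6270/1191.8830 = 0.6932
W = 0.6932 * 7637.9550 = 5294.9041 kJ
Qc = 7637.9550 - 5294.9041 = 2343.0509 kJ

eta = 69.3236%, W = 5294.9041 kJ, Qc = 2343.0509 kJ


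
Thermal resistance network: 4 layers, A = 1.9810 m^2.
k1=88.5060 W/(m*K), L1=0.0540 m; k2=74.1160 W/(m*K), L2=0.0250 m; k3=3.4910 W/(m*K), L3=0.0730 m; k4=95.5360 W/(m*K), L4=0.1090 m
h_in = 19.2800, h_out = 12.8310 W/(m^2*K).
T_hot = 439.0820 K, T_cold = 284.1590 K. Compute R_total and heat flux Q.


R_conv_in = 1/(19.2800*1.9810) = 0.0262
R_1 = 0.0540/(88.5060*1.9810) = 0.0003
R_2 = 0.0250/(74.1160*1.9810) = 0.0002
R_3 = 0.0730/(3.4910*1.9810) = 0.0106
R_4 = 0.1090/(95.5360*1.9810) = 0.0006
R_conv_out = 1/(12.8310*1.9810) = 0.0393
R_total = 0.0771 K/W
Q = 154.9230 / 0.0771 = 2008.4878 W

R_total = 0.0771 K/W, Q = 2008.4878 W


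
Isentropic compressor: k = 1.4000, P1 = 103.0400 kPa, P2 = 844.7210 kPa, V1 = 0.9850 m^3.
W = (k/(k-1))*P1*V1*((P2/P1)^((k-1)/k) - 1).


(k-1)/k = 0.2857
(P2/P1)^exp = 1.8241
W = 3.5000 * 103.0400 * 0.9850 * (1.8241 - 1) = 292.7612 kJ

292.7612 kJ


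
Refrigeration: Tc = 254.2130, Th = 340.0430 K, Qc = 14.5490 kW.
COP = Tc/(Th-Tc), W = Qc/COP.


COP = 254.2130 / 85.8300 = 2.9618
W = 14.5490 / 2.9618 = 4.9122 kW

COP = 2.9618, W = 4.9122 kW


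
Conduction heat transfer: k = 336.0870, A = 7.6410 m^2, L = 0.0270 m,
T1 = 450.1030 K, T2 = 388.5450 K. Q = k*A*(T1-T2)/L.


dT = 61.5580 K
Q = 336.0870 * 7.6410 * 61.5580 / 0.0270 = 5854942.7235 W

5854942.7235 W


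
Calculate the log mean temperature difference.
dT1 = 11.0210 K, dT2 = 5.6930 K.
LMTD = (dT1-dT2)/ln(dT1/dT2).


dT1/dT2 = 1.9359
ln(dT1/dT2) = 0.6606
LMTD = 5.3280 / 0.6606 = 8.0658 K

8.0658 K


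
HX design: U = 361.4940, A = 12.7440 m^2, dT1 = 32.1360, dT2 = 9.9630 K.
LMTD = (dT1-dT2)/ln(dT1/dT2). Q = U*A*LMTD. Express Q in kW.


LMTD = 18.9335 K
Q = 361.4940 * 12.7440 * 18.9335 = 87224.3671 W = 87.2244 kW

87.2244 kW


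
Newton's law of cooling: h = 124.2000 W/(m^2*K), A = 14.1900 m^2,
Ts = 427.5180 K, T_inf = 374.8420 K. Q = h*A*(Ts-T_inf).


dT = 52.6760 K
Q = 124.2000 * 14.1900 * 52.6760 = 92836.0770 W

92836.0770 W


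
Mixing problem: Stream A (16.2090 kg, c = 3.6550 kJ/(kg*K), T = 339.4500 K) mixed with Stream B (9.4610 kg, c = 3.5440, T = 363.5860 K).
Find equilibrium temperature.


num = 32301.3002
den = 92.7737
Tf = 348.1731 K

348.1731 K


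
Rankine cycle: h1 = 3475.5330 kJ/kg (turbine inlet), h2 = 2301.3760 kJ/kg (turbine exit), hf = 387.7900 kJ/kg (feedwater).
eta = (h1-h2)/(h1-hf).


W = 1174.1570 kJ/kg
Q_in = 3087.7430 kJ/kg
eta = 0.3803 = 38.0264%

eta = 38.0264%


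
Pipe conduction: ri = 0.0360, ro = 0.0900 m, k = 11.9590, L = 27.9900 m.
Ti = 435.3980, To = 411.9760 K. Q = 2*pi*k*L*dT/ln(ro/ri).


dT = 23.4220 K
ln(ro/ri) = 0.9163
Q = 2*pi*11.9590*27.9900*23.4220 / 0.9163 = 53761.1210 W

53761.1210 W


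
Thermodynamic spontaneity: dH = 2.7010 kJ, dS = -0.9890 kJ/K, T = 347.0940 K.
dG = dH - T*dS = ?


T*dS = 347.0940 * -0.9890 = -343.2760 kJ
dG = 2.7010 + 343.2760 = 345.9770 kJ (non-spontaneous)

dG = 345.9770 kJ, non-spontaneous


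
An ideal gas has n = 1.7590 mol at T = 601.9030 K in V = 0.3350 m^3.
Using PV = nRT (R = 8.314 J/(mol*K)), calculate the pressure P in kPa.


P = nRT/V = 1.7590 * 8.314 * 601.9030 / 0.3350
= 8802.4257 / 0.3350 = 26275.8976 Pa = 26.2759 kPa

26.2759 kPa


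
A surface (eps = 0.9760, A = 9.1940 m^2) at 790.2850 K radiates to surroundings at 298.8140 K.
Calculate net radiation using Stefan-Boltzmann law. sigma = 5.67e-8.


T^4 = 3.9006e+11
Tsurr^4 = 7.9727e+09
Q = 0.9760 * 5.67e-8 * 9.1940 * 3.8209e+11 = 194403.2970 W

194403.2970 W


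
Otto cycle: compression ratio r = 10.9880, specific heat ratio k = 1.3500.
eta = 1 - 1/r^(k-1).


r^(k-1) = 2.3138
eta = 1 - 1/2.3138 = 0.5678 = 56.7806%

56.7806%


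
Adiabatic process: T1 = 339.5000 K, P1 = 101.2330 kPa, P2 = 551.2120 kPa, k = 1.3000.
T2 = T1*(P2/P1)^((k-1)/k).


(k-1)/k = 0.2308
(P2/P1)^exp = 1.4786
T2 = 339.5000 * 1.4786 = 501.9785 K

501.9785 K


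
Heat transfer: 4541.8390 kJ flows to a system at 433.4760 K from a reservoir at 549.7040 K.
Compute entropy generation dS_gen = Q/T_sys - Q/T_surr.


dS_sys = 4541.8390/433.4760 = 10.4777 kJ/K
dS_surr = -4541.8390/549.7040 = -8.2623 kJ/K
dS_gen = 10.4777 - 8.2623 = 2.2154 kJ/K (irreversible)

dS_gen = 2.2154 kJ/K, irreversible


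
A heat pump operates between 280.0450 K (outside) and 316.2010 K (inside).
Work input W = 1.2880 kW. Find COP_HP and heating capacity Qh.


COP = 316.2010 / 36.1560 = 8.7455
Qh = 8.7455 * 1.2880 = 11.2642 kW

COP = 8.7455, Qh = 11.2642 kW


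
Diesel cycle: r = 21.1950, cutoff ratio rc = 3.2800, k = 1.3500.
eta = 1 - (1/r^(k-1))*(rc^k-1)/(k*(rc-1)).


r^(k-1) = 2.9119
rc^k = 4.9708
eta = 0.5570 = 55.6971%

55.6971%


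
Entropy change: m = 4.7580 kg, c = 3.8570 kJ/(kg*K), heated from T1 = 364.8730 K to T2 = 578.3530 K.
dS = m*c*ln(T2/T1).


T2/T1 = 1.5851
ln(T2/T1) = 0.4606
dS = 4.7580 * 3.8570 * 0.4606 = 8.4534 kJ/K

8.4534 kJ/K


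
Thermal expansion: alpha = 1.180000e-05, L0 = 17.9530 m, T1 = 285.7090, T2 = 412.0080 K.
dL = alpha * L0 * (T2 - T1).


dT = 126.2990 K
dL = 1.180000e-05 * 17.9530 * 126.2990 = 0.026756 m
L_final = 17.979756 m

dL = 0.026756 m


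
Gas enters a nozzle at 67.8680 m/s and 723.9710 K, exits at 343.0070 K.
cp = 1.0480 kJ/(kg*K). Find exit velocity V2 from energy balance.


dT = 380.9640 K
2*cp*1000*dT = 798500.5440
V1^2 = 4606.0654
V2 = sqrt(803106.6094) = 896.1622 m/s

896.1622 m/s


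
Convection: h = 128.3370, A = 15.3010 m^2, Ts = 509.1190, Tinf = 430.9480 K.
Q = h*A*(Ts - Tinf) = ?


dT = 78.1710 K
Q = 128.3370 * 15.3010 * 78.1710 = 153503.1761 W

153503.1761 W


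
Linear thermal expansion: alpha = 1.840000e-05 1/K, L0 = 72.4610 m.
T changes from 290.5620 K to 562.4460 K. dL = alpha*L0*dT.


dT = 271.8840 K
dL = 1.840000e-05 * 72.4610 * 271.8840 = 0.362498 m
L_final = 72.823498 m

dL = 0.362498 m


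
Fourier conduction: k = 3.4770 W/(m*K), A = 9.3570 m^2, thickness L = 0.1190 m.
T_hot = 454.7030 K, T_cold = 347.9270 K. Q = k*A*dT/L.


dT = 106.7760 K
Q = 3.4770 * 9.3570 * 106.7760 / 0.1190 = 29192.2793 W

29192.2793 W


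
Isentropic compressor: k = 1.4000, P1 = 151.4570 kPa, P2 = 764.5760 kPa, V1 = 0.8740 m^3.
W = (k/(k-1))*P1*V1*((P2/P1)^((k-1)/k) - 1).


(k-1)/k = 0.2857
(P2/P1)^exp = 1.5882
W = 3.5000 * 151.4570 * 0.8740 * (1.5882 - 1) = 272.4993 kJ

272.4993 kJ


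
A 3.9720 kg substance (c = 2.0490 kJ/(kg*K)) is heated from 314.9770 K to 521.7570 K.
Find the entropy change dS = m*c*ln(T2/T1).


T2/T1 = 1.6565
ln(T2/T1) = 0.5047
dS = 3.9720 * 2.0490 * 0.5047 = 4.1076 kJ/K

4.1076 kJ/K


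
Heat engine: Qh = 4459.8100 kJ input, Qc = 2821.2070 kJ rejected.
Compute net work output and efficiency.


W = 4459.8100 - 2821.2070 = 1638.6030 kJ
eta = 1638.6030 / 4459.8100 = 0.3674 = 36.7415%

W = 1638.6030 kJ, eta = 36.7415%


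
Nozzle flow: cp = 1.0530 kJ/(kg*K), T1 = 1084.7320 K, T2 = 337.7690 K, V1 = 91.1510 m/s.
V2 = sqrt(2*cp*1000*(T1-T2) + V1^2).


dT = 746.9630 K
2*cp*1000*dT = 1573104.0780
V1^2 = 8308.5048
V2 = sqrt(1581412.5828) = 1257.5423 m/s

1257.5423 m/s


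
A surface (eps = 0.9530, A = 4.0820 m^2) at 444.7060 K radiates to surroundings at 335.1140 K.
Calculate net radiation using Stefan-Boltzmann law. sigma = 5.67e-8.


T^4 = 3.9110e+10
Tsurr^4 = 1.2612e+10
Q = 0.9530 * 5.67e-8 * 4.0820 * 2.6499e+10 = 5844.8676 W

5844.8676 W


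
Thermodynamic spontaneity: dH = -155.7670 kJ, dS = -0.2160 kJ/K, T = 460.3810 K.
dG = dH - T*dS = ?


T*dS = 460.3810 * -0.2160 = -99.4423 kJ
dG = -155.7670 + 99.4423 = -56.3247 kJ (spontaneous)

dG = -56.3247 kJ, spontaneous


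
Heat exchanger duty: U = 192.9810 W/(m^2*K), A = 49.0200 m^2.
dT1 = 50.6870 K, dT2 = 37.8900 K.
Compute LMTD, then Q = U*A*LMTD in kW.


LMTD = 43.9786 K
Q = 192.9810 * 49.0200 * 43.9786 = 416034.6884 W = 416.0347 kW

416.0347 kW


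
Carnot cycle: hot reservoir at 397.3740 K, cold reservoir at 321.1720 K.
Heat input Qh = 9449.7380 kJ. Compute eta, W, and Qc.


eta = 1 - 321.1720/397.3740 = 0.1918
W = 0.1918 * 9449.7380 = 1812.1189 kJ
Qc = 9449.7380 - 1812.1189 = 7637.6191 kJ

eta = 19.1764%, W = 1812.1189 kJ, Qc = 7637.6191 kJ


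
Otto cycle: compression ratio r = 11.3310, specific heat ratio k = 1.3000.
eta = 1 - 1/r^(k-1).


r^(k-1) = 2.0715
eta = 1 - 1/2.0715 = 0.5173 = 51.7253%

51.7253%
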